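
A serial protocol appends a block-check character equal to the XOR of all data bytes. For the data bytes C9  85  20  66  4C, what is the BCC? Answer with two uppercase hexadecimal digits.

46

XOR the bytes together:
  start with 0xC9
  0xC9 ⊕ 0x85 = 0x4C
  0x4C ⊕ 0x20 = 0x6C
  0x6C ⊕ 0x66 = 0x0A
  0x0A ⊕ 0x4C = 0x46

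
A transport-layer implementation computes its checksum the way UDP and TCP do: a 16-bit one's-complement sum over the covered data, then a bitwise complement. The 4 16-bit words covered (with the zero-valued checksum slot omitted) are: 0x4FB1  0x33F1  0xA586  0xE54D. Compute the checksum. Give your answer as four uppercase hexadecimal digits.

One's-complement addition (fold any carry out of bit 15 back into bit 0):
  0x4FB1 + 0x33F1 = 0x083A2
  0x83A2 + 0xA586 = 0x12928 → wrap carry → 0x2929
  0x2929 + 0xE54D = 0x10E76 → wrap carry → 0x0E77
One's-complement sum = 0x0E77.
Checksum = ~0x0E77 & 0xFFFF = 0xF188.

F188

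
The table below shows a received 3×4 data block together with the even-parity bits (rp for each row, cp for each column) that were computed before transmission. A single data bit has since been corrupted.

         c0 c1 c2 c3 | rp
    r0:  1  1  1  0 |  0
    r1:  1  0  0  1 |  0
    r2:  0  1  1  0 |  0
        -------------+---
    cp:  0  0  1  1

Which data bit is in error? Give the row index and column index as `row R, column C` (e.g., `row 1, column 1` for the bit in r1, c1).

row 0, column 2

Recompute each row's even parity and compare to rp:
  r0: data parity 1, sent rp 0 → mismatch
  r1: data parity 0, sent rp 0 → ok
  r2: data parity 0, sent rp 0 → ok
Recompute each column's even parity and compare to cp:
  c0: data parity 0, sent cp 0 → ok
  c1: data parity 0, sent cp 0 → ok
  c2: data parity 0, sent cp 1 → mismatch
  c3: data parity 1, sent cp 1 → ok
Exactly one row (r0) and one column (c2) fail → the flipped bit is at their intersection.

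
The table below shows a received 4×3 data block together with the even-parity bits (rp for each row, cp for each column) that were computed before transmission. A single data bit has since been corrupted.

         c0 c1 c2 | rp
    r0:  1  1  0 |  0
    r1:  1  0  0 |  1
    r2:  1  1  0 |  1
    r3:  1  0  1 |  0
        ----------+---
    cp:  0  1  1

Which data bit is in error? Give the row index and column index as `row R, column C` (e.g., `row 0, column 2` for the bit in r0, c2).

row 2, column 1

Recompute each row's even parity and compare to rp:
  r0: data parity 0, sent rp 0 → ok
  r1: data parity 1, sent rp 1 → ok
  r2: data parity 0, sent rp 1 → mismatch
  r3: data parity 0, sent rp 0 → ok
Recompute each column's even parity and compare to cp:
  c0: data parity 0, sent cp 0 → ok
  c1: data parity 0, sent cp 1 → mismatch
  c2: data parity 1, sent cp 1 → ok
Exactly one row (r2) and one column (c1) fail → the flipped bit is at their intersection.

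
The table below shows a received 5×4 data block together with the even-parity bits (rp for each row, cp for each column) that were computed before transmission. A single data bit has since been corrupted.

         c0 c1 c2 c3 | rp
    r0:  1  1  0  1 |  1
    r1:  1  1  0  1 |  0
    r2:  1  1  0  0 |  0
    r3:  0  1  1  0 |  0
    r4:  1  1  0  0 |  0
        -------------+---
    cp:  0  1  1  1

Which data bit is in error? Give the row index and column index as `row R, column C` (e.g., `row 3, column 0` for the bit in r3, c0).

row 1, column 3

Recompute each row's even parity and compare to rp:
  r0: data parity 1, sent rp 1 → ok
  r1: data parity 1, sent rp 0 → mismatch
  r2: data parity 0, sent rp 0 → ok
  r3: data parity 0, sent rp 0 → ok
  r4: data parity 0, sent rp 0 → ok
Recompute each column's even parity and compare to cp:
  c0: data parity 0, sent cp 0 → ok
  c1: data parity 1, sent cp 1 → ok
  c2: data parity 1, sent cp 1 → ok
  c3: data parity 0, sent cp 1 → mismatch
Exactly one row (r1) and one column (c3) fail → the flipped bit is at their intersection.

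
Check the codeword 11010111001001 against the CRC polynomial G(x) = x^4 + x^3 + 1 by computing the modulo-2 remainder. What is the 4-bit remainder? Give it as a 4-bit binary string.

Modulo-2 division of 11010111001001 by 11001:
  pos 0: 11010 XOR 11001 = 00011
  pos 3: 11111 XOR 11001 = 00110
  pos 5: 11000 XOR 11001 = 00001
  pos 9: 11001 XOR 11001 = 00000
Remainder = 0000 (zero — the frame passes the CRC check).

0000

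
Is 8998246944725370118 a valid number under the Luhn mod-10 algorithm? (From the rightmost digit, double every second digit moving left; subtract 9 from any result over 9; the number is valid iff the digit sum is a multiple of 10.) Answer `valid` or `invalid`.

From the right, keep odd positions and double even positions (subtract 9 from any doubled value over 9):
  doubled (positions 2,4,...): 2 0 6 4 8 9 8 7 9 → sum 53
  kept (positions 1,3,...): 8 1 7 5 7 4 6 2 9 8 → sum 57
Total = 110.
110 mod 10 = 0, so the number is valid.

valid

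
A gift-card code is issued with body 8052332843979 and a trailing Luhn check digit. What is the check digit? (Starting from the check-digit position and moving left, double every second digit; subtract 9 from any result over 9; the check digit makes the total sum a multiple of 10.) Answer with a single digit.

3

Partial digits right→left: 9 7 9 3 4 8 2 3 3 2 5 0 8
Double every second digit counting from the check-digit position (so the 1st, 3rd, 5th, ... of the partial from the right).
  doubled (with −9 where >9): 9 9 8 4 6 1 7 → sum 44
  kept as-is: 7 3 8 3 2 0 → sum 23
Total = 44 + 23 = 67.
Check digit = (10 − (67 mod 10)) mod 10 = 3.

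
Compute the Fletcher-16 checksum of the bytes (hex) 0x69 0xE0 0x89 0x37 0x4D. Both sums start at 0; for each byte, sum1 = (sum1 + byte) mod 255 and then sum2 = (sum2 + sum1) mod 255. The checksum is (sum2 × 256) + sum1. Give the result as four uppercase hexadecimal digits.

Running sums (mod 255):
  after byte 0 (0x69): sum1=105, sum2=105
  after byte 1 (0xE0): sum1=74, sum2=179
  after byte 2 (0x89): sum1=211, sum2=135
  after byte 3 (0x37): sum1=11, sum2=146
  after byte 4 (0x4D): sum1=88, sum2=234
Checksum = sum2·256 + sum1 = 234·256 + 88 = 59992 = 0xEA58.

EA58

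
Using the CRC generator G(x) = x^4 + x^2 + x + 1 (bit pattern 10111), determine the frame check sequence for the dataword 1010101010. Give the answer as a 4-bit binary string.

Append 4 zeros: 10101010100000. Divide by 10111 (XOR where the leading bit is 1):
  pos 0: 10101 XOR 10111 = 00010
  pos 3: 10010 XOR 10111 = 00101
  pos 5: 10110 XOR 10111 = 00001
  pos 9: 10000 XOR 10111 = 00111
Remainder (last 4 bits) = 0111. This is the CRC / FCS.

0111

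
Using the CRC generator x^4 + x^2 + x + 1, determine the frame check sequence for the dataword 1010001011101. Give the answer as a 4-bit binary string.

Append 4 zeros: 10100010111010000. Divide by 10111 (XOR where the leading bit is 1):
  pos 0: 10100 XOR 10111 = 00011
  pos 3: 11010 XOR 10111 = 01101
  pos 4: 11011 XOR 10111 = 01100
  pos 5: 11001 XOR 10111 = 01110
  pos 6: 11101 XOR 10111 = 01010
  pos 7: 10100 XOR 10111 = 00011
  pos 10: 11100 XOR 10111 = 01011
  pos 11: 10110 XOR 10111 = 00001
Remainder (last 4 bits) = 0010. This is the CRC / FCS.

0010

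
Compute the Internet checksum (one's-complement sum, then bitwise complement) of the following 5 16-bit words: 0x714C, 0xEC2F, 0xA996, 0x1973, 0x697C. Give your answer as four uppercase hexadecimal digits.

75FD

One's-complement addition (fold any carry out of bit 15 back into bit 0):
  0x714C + 0xEC2F = 0x15D7B → wrap carry → 0x5D7C
  0x5D7C + 0xA996 = 0x10712 → wrap carry → 0x0713
  0x0713 + 0x1973 = 0x02086
  0x2086 + 0x697C = 0x08A02
One's-complement sum = 0x8A02.
Checksum = ~0x8A02 & 0xFFFF = 0x75FD.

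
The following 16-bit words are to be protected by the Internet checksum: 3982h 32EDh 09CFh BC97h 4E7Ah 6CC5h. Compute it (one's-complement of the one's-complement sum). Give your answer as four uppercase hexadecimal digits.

11EA

One's-complement addition (fold any carry out of bit 15 back into bit 0):
  0x3982 + 0x32ED = 0x06C6F
  0x6C6F + 0x09CF = 0x0763E
  0x763E + 0xBC97 = 0x132D5 → wrap carry → 0x32D6
  0x32D6 + 0x4E7A = 0x08150
  0x8150 + 0x6CC5 = 0x0EE15
One's-complement sum = 0xEE15.
Checksum = ~0xEE15 & 0xFFFF = 0x11EA.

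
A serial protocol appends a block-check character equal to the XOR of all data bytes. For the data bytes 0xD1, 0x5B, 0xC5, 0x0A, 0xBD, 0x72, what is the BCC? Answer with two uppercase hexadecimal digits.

XOR the bytes together:
  start with 0xD1
  0xD1 ⊕ 0x5B = 0x8A
  0x8A ⊕ 0xC5 = 0x4F
  0x4F ⊕ 0x0A = 0x45
  0x45 ⊕ 0xBD = 0xF8
  0xF8 ⊕ 0x72 = 0x8A

8A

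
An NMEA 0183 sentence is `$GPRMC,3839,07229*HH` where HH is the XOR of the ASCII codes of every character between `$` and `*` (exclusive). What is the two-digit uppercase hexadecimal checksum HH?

74

XOR the ASCII codes of the payload characters:
  'G' = 0x47 → acc = 0x47
  'P' = 0x50 → acc = 0x17
  'R' = 0x52 → acc = 0x45
  'M' = 0x4D → acc = 0x08
  'C' = 0x43 → acc = 0x4B
  ',' = 0x2C → acc = 0x67
  '3' = 0x33 → acc = 0x54
  '8' = 0x38 → acc = 0x6C
  '3' = 0x33 → acc = 0x5F
  '9' = 0x39 → acc = 0x66
  ',' = 0x2C → acc = 0x4A
  '0' = 0x30 → acc = 0x7A
  '7' = 0x37 → acc = 0x4D
  '2' = 0x32 → acc = 0x7F
  '2' = 0x32 → acc = 0x4D
  '9' = 0x39 → acc = 0x74
Checksum = 0x74.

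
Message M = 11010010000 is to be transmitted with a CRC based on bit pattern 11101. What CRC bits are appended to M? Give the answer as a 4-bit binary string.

Append 4 zeros: 110100100000000. Divide by 11101 (XOR where the leading bit is 1):
  pos 0: 11010 XOR 11101 = 00111
  pos 2: 11101 XOR 11101 = 00000
Remainder (last 4 bits) = 0000. This is the CRC / FCS.

0000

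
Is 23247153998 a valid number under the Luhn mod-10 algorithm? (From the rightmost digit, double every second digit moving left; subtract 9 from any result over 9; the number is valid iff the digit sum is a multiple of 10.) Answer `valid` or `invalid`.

invalid

From the right, keep odd positions and double even positions (subtract 9 from any doubled value over 9):
  doubled (positions 2,4,...): 9 6 2 8 6 → sum 31
  kept (positions 1,3,...): 8 9 5 7 2 2 → sum 33
Total = 64.
64 mod 10 = 4, so the number is invalid.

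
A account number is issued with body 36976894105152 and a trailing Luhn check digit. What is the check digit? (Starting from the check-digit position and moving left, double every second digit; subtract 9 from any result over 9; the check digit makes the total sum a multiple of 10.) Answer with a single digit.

3

Partial digits right→left: 2 5 1 5 0 1 4 9 8 6 7 9 6 3
Double every second digit counting from the check-digit position (so the 1st, 3rd, 5th, ... of the partial from the right).
  doubled (with −9 where >9): 4 2 0 8 7 5 3 → sum 29
  kept as-is: 5 5 1 9 6 9 3 → sum 38
Total = 29 + 38 = 67.
Check digit = (10 − (67 mod 10)) mod 10 = 3.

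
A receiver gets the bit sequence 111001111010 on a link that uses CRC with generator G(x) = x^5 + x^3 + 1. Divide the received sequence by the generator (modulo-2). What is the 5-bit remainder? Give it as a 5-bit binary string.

00000

Modulo-2 division of 111001111010 by 101001:
  pos 0: 111001 XOR 101001 = 010000
  pos 1: 100001 XOR 101001 = 001000
  pos 3: 100011 XOR 101001 = 001010
  pos 5: 101001 XOR 101001 = 000000
Remainder = 00000 (zero — the frame passes the CRC check).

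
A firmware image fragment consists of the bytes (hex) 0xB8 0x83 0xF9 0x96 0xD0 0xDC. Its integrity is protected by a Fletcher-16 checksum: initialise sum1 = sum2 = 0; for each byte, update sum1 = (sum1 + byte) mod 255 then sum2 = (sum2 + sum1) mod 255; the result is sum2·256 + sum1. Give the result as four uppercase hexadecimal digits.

Running sums (mod 255):
  after byte 0 (0xB8): sum1=184, sum2=184
  after byte 1 (0x83): sum1=60, sum2=244
  after byte 2 (0xF9): sum1=54, sum2=43
  after byte 3 (0x96): sum1=204, sum2=247
  after byte 4 (0xD0): sum1=157, sum2=149
  after byte 5 (0xDC): sum1=122, sum2=16
Checksum = sum2·256 + sum1 = 16·256 + 122 = 4218 = 0x107A.

107A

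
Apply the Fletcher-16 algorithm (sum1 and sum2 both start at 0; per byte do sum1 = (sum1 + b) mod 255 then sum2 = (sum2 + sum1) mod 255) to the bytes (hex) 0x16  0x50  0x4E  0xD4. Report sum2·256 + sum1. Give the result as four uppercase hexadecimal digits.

Running sums (mod 255):
  after byte 0 (0x16): sum1=22, sum2=22
  after byte 1 (0x50): sum1=102, sum2=124
  after byte 2 (0x4E): sum1=180, sum2=49
  after byte 3 (0xD4): sum1=137, sum2=186
Checksum = sum2·256 + sum1 = 186·256 + 137 = 47753 = 0xBA89.

BA89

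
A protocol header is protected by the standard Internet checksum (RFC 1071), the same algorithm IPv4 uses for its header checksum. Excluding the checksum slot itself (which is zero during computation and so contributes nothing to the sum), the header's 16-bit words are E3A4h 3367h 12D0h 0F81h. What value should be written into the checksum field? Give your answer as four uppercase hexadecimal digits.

One's-complement addition (fold any carry out of bit 15 back into bit 0):
  0xE3A4 + 0x3367 = 0x1170B → wrap carry → 0x170C
  0x170C + 0x12D0 = 0x029DC
  0x29DC + 0x0F81 = 0x0395D
One's-complement sum = 0x395D.
Checksum = ~0x395D & 0xFFFF = 0xC6A2.

C6A2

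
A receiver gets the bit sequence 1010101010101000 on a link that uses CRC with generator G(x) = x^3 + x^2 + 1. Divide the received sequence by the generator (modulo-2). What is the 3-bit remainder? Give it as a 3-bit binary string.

Modulo-2 division of 1010101010101000 by 1101:
  pos 0: 1010 XOR 1101 = 0111
  pos 1: 1111 XOR 1101 = 0010
  pos 3: 1001 XOR 1101 = 0100
  pos 4: 1000 XOR 1101 = 0101
  pos 5: 1011 XOR 1101 = 0110
  pos 6: 1100 XOR 1101 = 0001
  pos 9: 1101 XOR 1101 = 0000
Remainder = 000 (zero — the frame passes the CRC check).

000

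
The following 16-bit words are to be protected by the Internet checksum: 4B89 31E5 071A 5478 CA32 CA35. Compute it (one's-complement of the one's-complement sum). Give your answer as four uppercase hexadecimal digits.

9296

One's-complement addition (fold any carry out of bit 15 back into bit 0):
  0x4B89 + 0x31E5 = 0x07D6E
  0x7D6E + 0x071A = 0x08488
  0x8488 + 0x5478 = 0x0D900
  0xD900 + 0xCA32 = 0x1A332 → wrap carry → 0xA333
  0xA333 + 0xCA35 = 0x16D68 → wrap carry → 0x6D69
One's-complement sum = 0x6D69.
Checksum = ~0x6D69 & 0xFFFF = 0x9296.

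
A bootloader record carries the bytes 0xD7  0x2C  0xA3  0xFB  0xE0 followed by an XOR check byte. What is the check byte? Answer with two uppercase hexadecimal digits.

XOR the bytes together:
  start with 0xD7
  0xD7 ⊕ 0x2C = 0xFB
  0xFB ⊕ 0xA3 = 0x58
  0x58 ⊕ 0xFB = 0xA3
  0xA3 ⊕ 0xE0 = 0x43

43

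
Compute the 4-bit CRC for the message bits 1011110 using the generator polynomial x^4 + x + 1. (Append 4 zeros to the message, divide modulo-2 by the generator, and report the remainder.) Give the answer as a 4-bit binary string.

Append 4 zeros: 10111100000. Divide by 10011 (XOR where the leading bit is 1):
  pos 0: 10111 XOR 10011 = 00100
  pos 2: 10010 XOR 10011 = 00001
  pos 6: 10000 XOR 10011 = 00011
Remainder (last 4 bits) = 0011. This is the CRC / FCS.

0011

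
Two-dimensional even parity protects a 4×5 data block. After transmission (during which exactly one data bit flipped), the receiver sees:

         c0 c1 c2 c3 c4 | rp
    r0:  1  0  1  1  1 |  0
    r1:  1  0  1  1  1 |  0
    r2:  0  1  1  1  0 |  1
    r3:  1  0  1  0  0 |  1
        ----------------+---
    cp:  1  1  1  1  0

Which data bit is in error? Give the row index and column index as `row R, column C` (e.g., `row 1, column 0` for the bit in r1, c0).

Recompute each row's even parity and compare to rp:
  r0: data parity 0, sent rp 0 → ok
  r1: data parity 0, sent rp 0 → ok
  r2: data parity 1, sent rp 1 → ok
  r3: data parity 0, sent rp 1 → mismatch
Recompute each column's even parity and compare to cp:
  c0: data parity 1, sent cp 1 → ok
  c1: data parity 1, sent cp 1 → ok
  c2: data parity 0, sent cp 1 → mismatch
  c3: data parity 1, sent cp 1 → ok
  c4: data parity 0, sent cp 0 → ok
Exactly one row (r3) and one column (c2) fail → the flipped bit is at their intersection.

row 3, column 2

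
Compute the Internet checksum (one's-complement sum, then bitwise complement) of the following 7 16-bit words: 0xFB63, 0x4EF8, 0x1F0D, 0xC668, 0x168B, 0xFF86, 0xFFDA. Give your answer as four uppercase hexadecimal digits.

One's-complement addition (fold any carry out of bit 15 back into bit 0):
  0xFB63 + 0x4EF8 = 0x14A5B → wrap carry → 0x4A5C
  0x4A5C + 0x1F0D = 0x06969
  0x6969 + 0xC668 = 0x12FD1 → wrap carry → 0x2FD2
  0x2FD2 + 0x168B = 0x0465D
  0x465D + 0xFF86 = 0x145E3 → wrap carry → 0x45E4
  0x45E4 + 0xFFDA = 0x145BE → wrap carry → 0x45BF
One's-complement sum = 0x45BF.
Checksum = ~0x45BF & 0xFFFF = 0xBA40.

BA40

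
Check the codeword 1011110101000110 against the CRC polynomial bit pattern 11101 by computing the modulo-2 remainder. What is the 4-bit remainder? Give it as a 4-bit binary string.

0100

Modulo-2 division of 1011110101000110 by 11101:
  pos 0: 10111 XOR 11101 = 01010
  pos 1: 10101 XOR 11101 = 01000
  pos 2: 10000 XOR 11101 = 01101
  pos 3: 11011 XOR 11101 = 00110
  pos 5: 11001 XOR 11101 = 00100
  pos 7: 10000 XOR 11101 = 01101
  pos 8: 11010 XOR 11101 = 00111
  pos 10: 11111 XOR 11101 = 00010
Remainder = 0100 (nonzero — an error is detected).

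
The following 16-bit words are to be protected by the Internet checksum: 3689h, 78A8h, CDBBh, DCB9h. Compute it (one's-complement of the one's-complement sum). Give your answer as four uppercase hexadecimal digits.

One's-complement addition (fold any carry out of bit 15 back into bit 0):
  0x3689 + 0x78A8 = 0x0AF31
  0xAF31 + 0xCDBB = 0x17CEC → wrap carry → 0x7CED
  0x7CED + 0xDCB9 = 0x159A6 → wrap carry → 0x59A7
One's-complement sum = 0x59A7.
Checksum = ~0x59A7 & 0xFFFF = 0xA658.

A658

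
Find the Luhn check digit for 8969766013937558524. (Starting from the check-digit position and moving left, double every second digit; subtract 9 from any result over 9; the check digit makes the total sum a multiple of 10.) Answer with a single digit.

1

Partial digits right→left: 4 2 5 8 5 5 7 3 9 3 1 0 6 6 7 9 6 9 8
Double every second digit counting from the check-digit position (so the 1st, 3rd, 5th, ... of the partial from the right).
  doubled (with −9 where >9): 8 1 1 5 9 2 3 5 3 7 → sum 44
  kept as-is: 2 8 5 3 3 0 6 9 9 → sum 45
Total = 44 + 45 = 89.
Check digit = (10 − (89 mod 10)) mod 10 = 1.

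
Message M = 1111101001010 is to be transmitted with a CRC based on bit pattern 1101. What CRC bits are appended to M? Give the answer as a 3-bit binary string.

Append 3 zeros: 1111101001010000. Divide by 1101 (XOR where the leading bit is 1):
  pos 0: 1111 XOR 1101 = 0010
  pos 2: 1010 XOR 1101 = 0111
  pos 3: 1111 XOR 1101 = 0010
  pos 5: 1000 XOR 1101 = 0101
  pos 6: 1011 XOR 1101 = 0110
  pos 7: 1100 XOR 1101 = 0001
  pos 10: 1100 XOR 1101 = 0001
Remainder (last 3 bits) = 100. This is the CRC / FCS.

100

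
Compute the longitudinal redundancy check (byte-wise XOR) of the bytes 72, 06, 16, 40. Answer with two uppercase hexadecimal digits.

XOR the bytes together:
  start with 0x72
  0x72 ⊕ 0x06 = 0x74
  0x74 ⊕ 0x16 = 0x62
  0x62 ⊕ 0x40 = 0x22

22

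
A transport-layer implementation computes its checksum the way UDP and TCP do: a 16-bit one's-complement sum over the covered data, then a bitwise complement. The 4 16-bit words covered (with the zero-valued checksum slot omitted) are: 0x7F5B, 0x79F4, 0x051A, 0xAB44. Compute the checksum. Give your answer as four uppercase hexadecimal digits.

5651

One's-complement addition (fold any carry out of bit 15 back into bit 0):
  0x7F5B + 0x79F4 = 0x0F94F
  0xF94F + 0x051A = 0x0FE69
  0xFE69 + 0xAB44 = 0x1A9AD → wrap carry → 0xA9AE
One's-complement sum = 0xA9AE.
Checksum = ~0xA9AE & 0xFFFF = 0x5651.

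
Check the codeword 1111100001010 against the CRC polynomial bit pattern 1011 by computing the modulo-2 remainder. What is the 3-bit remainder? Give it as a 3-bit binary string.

101

Modulo-2 division of 1111100001010 by 1011:
  pos 0: 1111 XOR 1011 = 0100
  pos 1: 1001 XOR 1011 = 0010
  pos 3: 1000 XOR 1011 = 0011
  pos 5: 1100 XOR 1011 = 0111
  pos 6: 1111 XOR 1011 = 0100
  pos 7: 1000 XOR 1011 = 0011
  pos 9: 1110 XOR 1011 = 0101
Remainder = 101 (nonzero — an error is detected).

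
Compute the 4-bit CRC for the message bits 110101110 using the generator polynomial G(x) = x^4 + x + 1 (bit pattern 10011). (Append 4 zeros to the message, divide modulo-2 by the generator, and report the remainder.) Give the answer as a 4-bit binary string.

1010

Append 4 zeros: 1101011100000. Divide by 10011 (XOR where the leading bit is 1):
  pos 0: 11010 XOR 10011 = 01001
  pos 1: 10011 XOR 10011 = 00000
  pos 6: 11000 XOR 10011 = 01011
  pos 7: 10110 XOR 10011 = 00101
Remainder (last 4 bits) = 1010. This is the CRC / FCS.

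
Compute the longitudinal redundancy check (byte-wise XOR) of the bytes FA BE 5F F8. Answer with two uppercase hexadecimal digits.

E3

XOR the bytes together:
  start with 0xFA
  0xFA ⊕ 0xBE = 0x44
  0x44 ⊕ 0x5F = 0x1B
  0x1B ⊕ 0xF8 = 0xE3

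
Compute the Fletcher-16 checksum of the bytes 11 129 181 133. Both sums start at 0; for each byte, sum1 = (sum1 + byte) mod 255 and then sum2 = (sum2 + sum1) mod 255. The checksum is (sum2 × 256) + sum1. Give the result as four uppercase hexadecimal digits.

A1C7

Running sums (mod 255):
  after byte 0 (11): sum1=11, sum2=11
  after byte 1 (129): sum1=140, sum2=151
  after byte 2 (181): sum1=66, sum2=217
  after byte 3 (133): sum1=199, sum2=161
Checksum = sum2·256 + sum1 = 161·256 + 199 = 41415 = 0xA1C7.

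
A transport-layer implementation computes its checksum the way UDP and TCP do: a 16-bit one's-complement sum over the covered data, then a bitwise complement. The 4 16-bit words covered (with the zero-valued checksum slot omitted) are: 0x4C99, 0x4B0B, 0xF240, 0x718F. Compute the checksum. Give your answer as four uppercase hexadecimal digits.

One's-complement addition (fold any carry out of bit 15 back into bit 0):
  0x4C99 + 0x4B0B = 0x097A4
  0x97A4 + 0xF240 = 0x189E4 → wrap carry → 0x89E5
  0x89E5 + 0x718F = 0x0FB74
One's-complement sum = 0xFB74.
Checksum = ~0xFB74 & 0xFFFF = 0x048B.

048B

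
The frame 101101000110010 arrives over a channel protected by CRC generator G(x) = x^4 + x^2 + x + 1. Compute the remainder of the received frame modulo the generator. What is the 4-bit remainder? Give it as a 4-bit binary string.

Modulo-2 division of 101101000110010 by 10111:
  pos 0: 10110 XOR 10111 = 00001
  pos 4: 11000 XOR 10111 = 01111
  pos 5: 11111 XOR 10111 = 01000
  pos 6: 10001 XOR 10111 = 00110
  pos 8: 11000 XOR 10111 = 01111
  pos 9: 11111 XOR 10111 = 01000
  pos 10: 10000 XOR 10111 = 00111
Remainder = 0111 (nonzero — an error is detected).

0111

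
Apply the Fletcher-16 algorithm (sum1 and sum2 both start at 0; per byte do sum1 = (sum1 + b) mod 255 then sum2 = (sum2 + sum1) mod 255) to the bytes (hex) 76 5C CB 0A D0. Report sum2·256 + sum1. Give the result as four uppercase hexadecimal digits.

Running sums (mod 255):
  after byte 0 (76): sum1=118, sum2=118
  after byte 1 (5C): sum1=210, sum2=73
  after byte 2 (CB): sum1=158, sum2=231
  after byte 3 (0A): sum1=168, sum2=144
  after byte 4 (D0): sum1=121, sum2=10
Checksum = sum2·256 + sum1 = 10·256 + 121 = 2681 = 0x0A79.

0A79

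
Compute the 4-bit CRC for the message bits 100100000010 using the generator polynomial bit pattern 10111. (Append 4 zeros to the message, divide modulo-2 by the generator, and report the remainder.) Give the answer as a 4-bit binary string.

0010

Append 4 zeros: 1001000000100000. Divide by 10111 (XOR where the leading bit is 1):
  pos 0: 10010 XOR 10111 = 00101
  pos 2: 10100 XOR 10111 = 00011
  pos 5: 11000 XOR 10111 = 01111
  pos 6: 11111 XOR 10111 = 01000
  pos 7: 10000 XOR 10111 = 00111
  pos 9: 11100 XOR 10111 = 01011
  pos 10: 10110 XOR 10111 = 00001
Remainder (last 4 bits) = 0010. This is the CRC / FCS.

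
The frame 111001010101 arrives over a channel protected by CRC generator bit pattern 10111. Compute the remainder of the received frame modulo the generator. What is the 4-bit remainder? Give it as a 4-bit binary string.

0010

Modulo-2 division of 111001010101 by 10111:
  pos 0: 11100 XOR 10111 = 01011
  pos 1: 10111 XOR 10111 = 00000
  pos 7: 10101 XOR 10111 = 00010
Remainder = 0010 (nonzero — an error is detected).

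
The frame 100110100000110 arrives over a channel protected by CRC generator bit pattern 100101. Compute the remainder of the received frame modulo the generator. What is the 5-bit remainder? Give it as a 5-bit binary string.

00000

Modulo-2 division of 100110100000110 by 100101:
  pos 0: 100110 XOR 100101 = 000011
  pos 4: 111000 XOR 100101 = 011101
  pos 5: 111010 XOR 100101 = 011111
  pos 6: 111110 XOR 100101 = 011011
  pos 7: 110111 XOR 100101 = 010010
  pos 8: 100101 XOR 100101 = 000000
Remainder = 00000 (zero — the frame passes the CRC check).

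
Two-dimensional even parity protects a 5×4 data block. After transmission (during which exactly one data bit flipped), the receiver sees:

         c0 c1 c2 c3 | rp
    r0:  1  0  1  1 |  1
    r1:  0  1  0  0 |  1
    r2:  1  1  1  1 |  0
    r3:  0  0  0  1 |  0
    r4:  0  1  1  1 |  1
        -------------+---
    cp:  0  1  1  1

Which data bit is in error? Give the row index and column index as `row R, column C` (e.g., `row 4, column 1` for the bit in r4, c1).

Recompute each row's even parity and compare to rp:
  r0: data parity 1, sent rp 1 → ok
  r1: data parity 1, sent rp 1 → ok
  r2: data parity 0, sent rp 0 → ok
  r3: data parity 1, sent rp 0 → mismatch
  r4: data parity 1, sent rp 1 → ok
Recompute each column's even parity and compare to cp:
  c0: data parity 0, sent cp 0 → ok
  c1: data parity 1, sent cp 1 → ok
  c2: data parity 1, sent cp 1 → ok
  c3: data parity 0, sent cp 1 → mismatch
Exactly one row (r3) and one column (c3) fail → the flipped bit is at their intersection.

row 3, column 3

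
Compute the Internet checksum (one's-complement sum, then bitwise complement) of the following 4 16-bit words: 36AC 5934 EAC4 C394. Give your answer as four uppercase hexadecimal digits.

C1C5

One's-complement addition (fold any carry out of bit 15 back into bit 0):
  0x36AC + 0x5934 = 0x08FE0
  0x8FE0 + 0xEAC4 = 0x17AA4 → wrap carry → 0x7AA5
  0x7AA5 + 0xC394 = 0x13E39 → wrap carry → 0x3E3A
One's-complement sum = 0x3E3A.
Checksum = ~0x3E3A & 0xFFFF = 0xC1C5.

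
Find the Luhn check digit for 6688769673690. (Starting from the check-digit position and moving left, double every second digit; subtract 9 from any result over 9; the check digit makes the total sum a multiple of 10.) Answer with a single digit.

0

Partial digits right→left: 0 9 6 3 7 6 9 6 7 8 8 6 6
Double every second digit counting from the check-digit position (so the 1st, 3rd, 5th, ... of the partial from the right).
  doubled (with −9 where >9): 0 3 5 9 5 7 3 → sum 32
  kept as-is: 9 3 6 6 8 6 → sum 38
Total = 32 + 38 = 70.
Check digit = (10 − (70 mod 10)) mod 10 = 0.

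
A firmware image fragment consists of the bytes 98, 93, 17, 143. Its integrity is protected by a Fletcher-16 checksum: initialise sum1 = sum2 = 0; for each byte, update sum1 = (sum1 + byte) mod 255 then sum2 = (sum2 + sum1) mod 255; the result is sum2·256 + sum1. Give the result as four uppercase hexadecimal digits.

Running sums (mod 255):
  after byte 0 (98): sum1=98, sum2=98
  after byte 1 (93): sum1=191, sum2=34
  after byte 2 (17): sum1=208, sum2=242
  after byte 3 (143): sum1=96, sum2=83
Checksum = sum2·256 + sum1 = 83·256 + 96 = 21344 = 0x5360.

5360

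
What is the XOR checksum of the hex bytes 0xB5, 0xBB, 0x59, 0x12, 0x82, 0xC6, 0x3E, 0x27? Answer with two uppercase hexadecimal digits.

XOR the bytes together:
  start with 0xB5
  0xB5 ⊕ 0xBB = 0x0E
  0x0E ⊕ 0x59 = 0x57
  0x57 ⊕ 0x12 = 0x45
  0x45 ⊕ 0x82 = 0xC7
  0xC7 ⊕ 0xC6 = 0x01
  0x01 ⊕ 0x3E = 0x3F
  0x3F ⊕ 0x27 = 0x18

18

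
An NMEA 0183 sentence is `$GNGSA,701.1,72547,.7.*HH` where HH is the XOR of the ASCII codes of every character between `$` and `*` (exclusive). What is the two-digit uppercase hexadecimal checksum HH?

5D

XOR the ASCII codes of the payload characters:
  'G' = 0x47 → acc = 0x47
  'N' = 0x4E → acc = 0x09
  'G' = 0x47 → acc = 0x4E
  'S' = 0x53 → acc = 0x1D
  'A' = 0x41 → acc = 0x5C
  ',' = 0x2C → acc = 0x70
  '7' = 0x37 → acc = 0x47
  '0' = 0x30 → acc = 0x77
  '1' = 0x31 → acc = 0x46
  '.' = 0x2E → acc = 0x68
  '1' = 0x31 → acc = 0x59
  ',' = 0x2C → acc = 0x75
  '7' = 0x37 → acc = 0x42
  '2' = 0x32 → acc = 0x70
  '5' = 0x35 → acc = 0x45
  '4' = 0x34 → acc = 0x71
  '7' = 0x37 → acc = 0x46
  ',' = 0x2C → acc = 0x6A
  '.' = 0x2E → acc = 0x44
  '7' = 0x37 → acc = 0x73
  '.' = 0x2E → acc = 0x5D
Checksum = 0x5D.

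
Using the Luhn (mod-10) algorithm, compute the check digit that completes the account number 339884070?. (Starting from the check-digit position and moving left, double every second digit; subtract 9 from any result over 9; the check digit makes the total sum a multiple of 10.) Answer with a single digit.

6

Partial digits right→left: 0 7 0 4 8 8 9 3 3
Double every second digit counting from the check-digit position (so the 1st, 3rd, 5th, ... of the partial from the right).
  doubled (with −9 where >9): 0 0 7 9 6 → sum 22
  kept as-is: 7 4 8 3 → sum 22
Total = 22 + 22 = 44.
Check digit = (10 − (44 mod 10)) mod 10 = 6.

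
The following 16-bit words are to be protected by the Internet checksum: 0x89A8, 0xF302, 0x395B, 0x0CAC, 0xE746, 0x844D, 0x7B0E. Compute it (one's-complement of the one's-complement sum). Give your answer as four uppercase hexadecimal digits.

One's-complement addition (fold any carry out of bit 15 back into bit 0):
  0x89A8 + 0xF302 = 0x17CAA → wrap carry → 0x7CAB
  0x7CAB + 0x395B = 0x0B606
  0xB606 + 0x0CAC = 0x0C2B2
  0xC2B2 + 0xE746 = 0x1A9F8 → wrap carry → 0xA9F9
  0xA9F9 + 0x844D = 0x12E46 → wrap carry → 0x2E47
  0x2E47 + 0x7B0E = 0x0A955
One's-complement sum = 0xA955.
Checksum = ~0xA955 & 0xFFFF = 0x56AA.

56AA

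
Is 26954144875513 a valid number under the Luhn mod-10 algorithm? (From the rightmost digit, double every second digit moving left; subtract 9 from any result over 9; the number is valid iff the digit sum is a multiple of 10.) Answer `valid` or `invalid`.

valid

From the right, keep odd positions and double even positions (subtract 9 from any doubled value over 9):
  doubled (positions 2,4,...): 2 1 7 8 8 9 4 → sum 39
  kept (positions 1,3,...): 3 5 7 4 1 5 6 → sum 31
Total = 70.
70 mod 10 = 0, so the number is valid.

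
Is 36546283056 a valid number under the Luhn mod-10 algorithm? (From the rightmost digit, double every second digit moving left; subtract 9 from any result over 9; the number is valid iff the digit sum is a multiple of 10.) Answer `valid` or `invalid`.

From the right, keep odd positions and double even positions (subtract 9 from any doubled value over 9):
  doubled (positions 2,4,...): 1 6 4 8 3 → sum 22
  kept (positions 1,3,...): 6 0 8 6 5 3 → sum 28
Total = 50.
50 mod 10 = 0, so the number is valid.

valid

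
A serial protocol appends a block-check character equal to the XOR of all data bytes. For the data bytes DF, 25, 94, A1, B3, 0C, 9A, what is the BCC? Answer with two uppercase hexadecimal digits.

XOR the bytes together:
  start with 0xDF
  0xDF ⊕ 0x25 = 0xFA
  0xFA ⊕ 0x94 = 0x6E
  0x6E ⊕ 0xA1 = 0xCF
  0xCF ⊕ 0xB3 = 0x7C
  0x7C ⊕ 0x0C = 0x70
  0x70 ⊕ 0x9A = 0xEA

EA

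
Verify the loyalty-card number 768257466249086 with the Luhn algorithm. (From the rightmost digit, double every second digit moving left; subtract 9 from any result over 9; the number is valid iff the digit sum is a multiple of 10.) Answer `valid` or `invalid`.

From the right, keep odd positions and double even positions (subtract 9 from any doubled value over 9):
  doubled (positions 2,4,...): 7 9 4 3 5 4 3 → sum 35
  kept (positions 1,3,...): 6 0 4 6 4 5 8 7 → sum 40
Total = 75.
75 mod 10 = 5, so the number is invalid.

invalid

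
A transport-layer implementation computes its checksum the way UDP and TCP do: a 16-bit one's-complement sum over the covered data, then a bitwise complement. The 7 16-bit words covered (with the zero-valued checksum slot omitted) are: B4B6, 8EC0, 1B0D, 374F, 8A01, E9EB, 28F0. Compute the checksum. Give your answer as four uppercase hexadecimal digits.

One's-complement addition (fold any carry out of bit 15 back into bit 0):
  0xB4B6 + 0x8EC0 = 0x14376 → wrap carry → 0x4377
  0x4377 + 0x1B0D = 0x05E84
  0x5E84 + 0x374F = 0x095D3
  0x95D3 + 0x8A01 = 0x11FD4 → wrap carry → 0x1FD5
  0x1FD5 + 0xE9EB = 0x109C0 → wrap carry → 0x09C1
  0x09C1 + 0x28F0 = 0x032B1
One's-complement sum = 0x32B1.
Checksum = ~0x32B1 & 0xFFFF = 0xCD4E.

CD4E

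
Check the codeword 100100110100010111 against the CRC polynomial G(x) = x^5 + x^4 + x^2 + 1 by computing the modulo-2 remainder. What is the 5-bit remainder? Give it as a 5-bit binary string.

10110

Modulo-2 division of 100100110100010111 by 110101:
  pos 0: 100100 XOR 110101 = 010001
  pos 1: 100011 XOR 110101 = 010110
  pos 2: 101101 XOR 110101 = 011000
  pos 3: 110000 XOR 110101 = 000101
  pos 6: 101100 XOR 110101 = 011001
  pos 7: 110010 XOR 110101 = 000111
  pos 10: 111101 XOR 110101 = 001000
  pos 12: 100011 XOR 110101 = 010110
Remainder = 10110 (nonzero — an error is detected).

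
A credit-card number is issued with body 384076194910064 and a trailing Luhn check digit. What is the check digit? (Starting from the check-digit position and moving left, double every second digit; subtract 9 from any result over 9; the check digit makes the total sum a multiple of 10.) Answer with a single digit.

3

Partial digits right→left: 4 6 0 0 1 9 4 9 1 6 7 0 4 8 3
Double every second digit counting from the check-digit position (so the 1st, 3rd, 5th, ... of the partial from the right).
  doubled (with −9 where >9): 8 0 2 8 2 5 8 6 → sum 39
  kept as-is: 6 0 9 9 6 0 8 → sum 38
Total = 39 + 38 = 77.
Check digit = (10 − (77 mod 10)) mod 10 = 3.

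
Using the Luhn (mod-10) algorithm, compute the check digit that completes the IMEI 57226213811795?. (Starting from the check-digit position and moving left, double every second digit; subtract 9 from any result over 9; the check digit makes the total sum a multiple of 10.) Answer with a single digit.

Partial digits right→left: 5 9 7 1 1 8 3 1 2 6 2 2 7 5
Double every second digit counting from the check-digit position (so the 1st, 3rd, 5th, ... of the partial from the right).
  doubled (with −9 where >9): 1 5 2 6 4 4 5 → sum 27
  kept as-is: 9 1 8 1 6 2 5 → sum 32
Total = 27 + 32 = 59.
Check digit = (10 − (59 mod 10)) mod 10 = 1.

1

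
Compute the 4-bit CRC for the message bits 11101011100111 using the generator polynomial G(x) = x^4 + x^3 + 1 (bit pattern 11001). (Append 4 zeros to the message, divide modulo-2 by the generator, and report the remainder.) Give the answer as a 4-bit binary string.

Append 4 zeros: 111010111001110000. Divide by 11001 (XOR where the leading bit is 1):
  pos 0: 11101 XOR 11001 = 00100
  pos 2: 10001 XOR 11001 = 01000
  pos 3: 10001 XOR 11001 = 01000
  pos 4: 10001 XOR 11001 = 01000
  pos 5: 10000 XOR 11001 = 01001
  pos 6: 10010 XOR 11001 = 01011
  pos 7: 10111 XOR 11001 = 01110
  pos 8: 11101 XOR 11001 = 00100
  pos 10: 10010 XOR 11001 = 01011
  pos 11: 10110 XOR 11001 = 01111
  pos 12: 11110 XOR 11001 = 00111
Remainder (last 4 bits) = 1110. This is the CRC / FCS.

1110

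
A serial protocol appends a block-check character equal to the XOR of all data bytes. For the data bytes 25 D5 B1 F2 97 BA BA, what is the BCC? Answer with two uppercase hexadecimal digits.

24

XOR the bytes together:
  start with 0x25
  0x25 ⊕ 0xD5 = 0xF0
  0xF0 ⊕ 0xB1 = 0x41
  0x41 ⊕ 0xF2 = 0xB3
  0xB3 ⊕ 0x97 = 0x24
  0x24 ⊕ 0xBA = 0x9E
  0x9E ⊕ 0xBA = 0x24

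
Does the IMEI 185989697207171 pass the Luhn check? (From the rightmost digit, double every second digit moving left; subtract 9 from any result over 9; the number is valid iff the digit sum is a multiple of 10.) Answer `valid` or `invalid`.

From the right, keep odd positions and double even positions (subtract 9 from any doubled value over 9):
  doubled (positions 2,4,...): 5 5 4 9 9 9 7 → sum 48
  kept (positions 1,3,...): 1 1 0 7 6 8 5 1 → sum 29
Total = 77.
77 mod 10 = 7, so the number is invalid.

invalid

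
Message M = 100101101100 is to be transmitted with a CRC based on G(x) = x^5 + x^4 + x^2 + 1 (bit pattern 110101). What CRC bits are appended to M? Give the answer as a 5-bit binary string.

Append 5 zeros: 10010110110000000. Divide by 110101 (XOR where the leading bit is 1):
  pos 0: 100101 XOR 110101 = 010000
  pos 1: 100001 XOR 110101 = 010100
  pos 2: 101000 XOR 110101 = 011101
  pos 3: 111011 XOR 110101 = 001110
  pos 5: 111010 XOR 110101 = 001111
  pos 7: 111100 XOR 110101 = 001001
  pos 9: 100100 XOR 110101 = 010001
  pos 10: 100010 XOR 110101 = 010111
  pos 11: 101110 XOR 110101 = 011011
Remainder (last 5 bits) = 11011. This is the CRC / FCS.

11011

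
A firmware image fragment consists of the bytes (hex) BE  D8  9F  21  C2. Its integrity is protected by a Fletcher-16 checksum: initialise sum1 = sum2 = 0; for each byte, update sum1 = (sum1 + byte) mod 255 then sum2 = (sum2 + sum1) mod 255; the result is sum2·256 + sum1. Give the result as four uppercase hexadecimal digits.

Running sums (mod 255):
  after byte 0 (BE): sum1=190, sum2=190
  after byte 1 (D8): sum1=151, sum2=86
  after byte 2 (9F): sum1=55, sum2=141
  after byte 3 (21): sum1=88, sum2=229
  after byte 4 (C2): sum1=27, sum2=1
Checksum = sum2·256 + sum1 = 1·256 + 27 = 283 = 0x011B.

011B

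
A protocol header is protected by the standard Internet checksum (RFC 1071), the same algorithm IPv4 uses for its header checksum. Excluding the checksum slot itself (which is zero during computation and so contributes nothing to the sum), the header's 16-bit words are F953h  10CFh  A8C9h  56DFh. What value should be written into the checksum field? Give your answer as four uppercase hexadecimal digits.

One's-complement addition (fold any carry out of bit 15 back into bit 0):
  0xF953 + 0x10CF = 0x10A22 → wrap carry → 0x0A23
  0x0A23 + 0xA8C9 = 0x0B2EC
  0xB2EC + 0x56DF = 0x109CB → wrap carry → 0x09CC
One's-complement sum = 0x09CC.
Checksum = ~0x09CC & 0xFFFF = 0xF633.

F633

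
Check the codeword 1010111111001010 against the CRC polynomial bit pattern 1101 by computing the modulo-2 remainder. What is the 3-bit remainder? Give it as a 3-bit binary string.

Modulo-2 division of 1010111111001010 by 1101:
  pos 0: 1010 XOR 1101 = 0111
  pos 1: 1111 XOR 1101 = 0010
  pos 3: 1011 XOR 1101 = 0110
  pos 4: 1101 XOR 1101 = 0000
  pos 8: 1100 XOR 1101 = 0001
  pos 11: 1101 XOR 1101 = 0000
Remainder = 000 (zero — the frame passes the CRC check).

000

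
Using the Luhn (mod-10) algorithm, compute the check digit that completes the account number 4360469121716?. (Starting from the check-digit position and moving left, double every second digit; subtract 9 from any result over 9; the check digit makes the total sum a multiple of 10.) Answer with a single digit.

Partial digits right→left: 6 1 7 1 2 1 9 6 4 0 6 3 4
Double every second digit counting from the check-digit position (so the 1st, 3rd, 5th, ... of the partial from the right).
  doubled (with −9 where >9): 3 5 4 9 8 3 8 → sum 40
  kept as-is: 1 1 1 6 0 3 → sum 12
Total = 40 + 12 = 52.
Check digit = (10 − (52 mod 10)) mod 10 = 8.

8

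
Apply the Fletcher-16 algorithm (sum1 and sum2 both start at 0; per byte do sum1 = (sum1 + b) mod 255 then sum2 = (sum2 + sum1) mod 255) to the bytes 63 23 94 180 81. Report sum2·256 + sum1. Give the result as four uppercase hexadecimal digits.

6EBA

Running sums (mod 255):
  after byte 0 (63): sum1=63, sum2=63
  after byte 1 (23): sum1=86, sum2=149
  after byte 2 (94): sum1=180, sum2=74
  after byte 3 (180): sum1=105, sum2=179
  after byte 4 (81): sum1=186, sum2=110
Checksum = sum2·256 + sum1 = 110·256 + 186 = 28346 = 0x6EBA.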